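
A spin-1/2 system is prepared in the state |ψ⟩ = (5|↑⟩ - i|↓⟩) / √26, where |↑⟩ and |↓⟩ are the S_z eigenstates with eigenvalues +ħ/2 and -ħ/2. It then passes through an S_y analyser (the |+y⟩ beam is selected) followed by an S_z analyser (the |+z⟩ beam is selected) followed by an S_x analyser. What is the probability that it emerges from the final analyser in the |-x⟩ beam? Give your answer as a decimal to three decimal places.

0.077

First analyser (S_y): P(|+y⟩) = |⟨+y|ψ⟩|² = 16/52.
After stage 1 the state is |+y⟩; P(|+z⟩) = |⟨+z|+y⟩|² = 1/2.
After stage 2 the state is |+z⟩; P(|-x⟩) = |⟨-x|+z⟩|² = 1/2.
Joint probability = 16/52 × 1/2 × 1/2 = 0.077.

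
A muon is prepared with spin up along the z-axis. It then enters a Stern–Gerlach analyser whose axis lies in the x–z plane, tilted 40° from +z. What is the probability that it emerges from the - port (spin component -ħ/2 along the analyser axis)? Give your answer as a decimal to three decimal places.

For spin-½, the probability of finding spin-up along an axis at angle θ to the initial spin direction is cos²(θ/2); spin-down is sin²(θ/2).
θ = 40°, so P = sin²(20°) ≈ 0.117.

0.117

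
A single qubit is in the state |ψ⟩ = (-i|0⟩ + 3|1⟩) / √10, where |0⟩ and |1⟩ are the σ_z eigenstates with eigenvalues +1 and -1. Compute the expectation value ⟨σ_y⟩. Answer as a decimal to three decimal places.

0.600

⟨σ_y⟩ = 2 Im(a* b)/(|a|²+|b|²) with a = -i, b = 3.
a* b = 3i, so ⟨σ_y⟩ = 6/10.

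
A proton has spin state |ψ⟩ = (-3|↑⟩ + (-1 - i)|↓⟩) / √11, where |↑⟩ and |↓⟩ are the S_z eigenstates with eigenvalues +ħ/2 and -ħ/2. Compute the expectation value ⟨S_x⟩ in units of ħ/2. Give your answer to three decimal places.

0.545

⟨σ_x⟩ = 2 Re(a* b)/(|a|²+|b|²) with a = -3, b = (-1 - i).
a* b = (3 + 3i), so ⟨σ_x⟩ = 6/11.
⟨S_x⟩ = (ħ/2)·⟨σ_x⟩.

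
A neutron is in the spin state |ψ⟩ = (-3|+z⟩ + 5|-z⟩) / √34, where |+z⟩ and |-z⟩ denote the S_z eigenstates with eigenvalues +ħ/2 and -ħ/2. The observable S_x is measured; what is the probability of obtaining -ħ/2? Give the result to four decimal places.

0.9412

|-x⟩ = (|+z⟩ - |-z⟩)/√2, so ⟨-x|ψ⟩ = (-8) / (√2·√34).
P = |-8|² / 68 = 64/68.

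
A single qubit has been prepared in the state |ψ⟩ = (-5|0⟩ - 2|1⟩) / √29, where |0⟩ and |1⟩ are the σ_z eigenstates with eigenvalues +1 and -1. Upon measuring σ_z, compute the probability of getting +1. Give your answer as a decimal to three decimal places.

The +1 outcome corresponds to |0⟩. Its amplitude in |ψ⟩ is -5/√29.
P = |-5|² / 29 = 25/29.

0.862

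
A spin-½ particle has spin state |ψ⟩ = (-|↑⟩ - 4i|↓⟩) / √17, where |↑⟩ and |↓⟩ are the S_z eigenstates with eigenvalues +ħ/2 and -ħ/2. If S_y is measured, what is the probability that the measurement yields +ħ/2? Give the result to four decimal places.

0.7353

|+y⟩ = (|↑⟩ + i|↓⟩)/√2, so ⟨+y|ψ⟩ = (-5) / (√2·√17).
P = |-5|² / 34 = 25/34.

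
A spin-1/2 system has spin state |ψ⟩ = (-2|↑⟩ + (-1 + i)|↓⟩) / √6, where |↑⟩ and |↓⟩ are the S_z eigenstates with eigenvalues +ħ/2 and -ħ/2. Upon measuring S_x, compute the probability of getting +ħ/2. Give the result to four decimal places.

0.8333

|+x⟩ = (|↑⟩ + |↓⟩)/√2, so ⟨+x|ψ⟩ = (-3 + i) / (√2·√6).
P = |-3 + i|² / 12 = 10/12.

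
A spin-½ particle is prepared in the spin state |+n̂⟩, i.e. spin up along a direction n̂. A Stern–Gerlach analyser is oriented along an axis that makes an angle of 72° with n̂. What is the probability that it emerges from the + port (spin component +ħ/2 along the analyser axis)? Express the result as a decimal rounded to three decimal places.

For spin-½, the probability of finding spin-up along an axis at angle θ to the initial spin direction is cos²(θ/2); spin-down is sin²(θ/2).
θ = 72°, so P = cos²(36°) ≈ 0.655.

0.655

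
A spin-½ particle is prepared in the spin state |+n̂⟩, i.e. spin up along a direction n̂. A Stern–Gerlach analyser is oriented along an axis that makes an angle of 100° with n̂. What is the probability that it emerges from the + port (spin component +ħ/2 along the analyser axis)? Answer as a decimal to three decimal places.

For spin-½, the probability of finding spin-up along an axis at angle θ to the initial spin direction is cos²(θ/2); spin-down is sin²(θ/2).
θ = 100°, so P = cos²(50°) ≈ 0.413.

0.413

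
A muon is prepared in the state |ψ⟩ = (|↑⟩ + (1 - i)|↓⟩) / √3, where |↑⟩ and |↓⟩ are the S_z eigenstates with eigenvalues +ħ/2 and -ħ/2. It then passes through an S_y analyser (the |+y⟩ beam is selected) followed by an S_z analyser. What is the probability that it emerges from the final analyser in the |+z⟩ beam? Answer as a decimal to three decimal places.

0.083

First analyser (S_y): P(|+y⟩) = |⟨+y|ψ⟩|² = 1/6.
After stage 1 the state is |+y⟩; P(|+z⟩) = |⟨+z|+y⟩|² = 1/2.
Joint probability = 1/6 × 1/2 = 0.083.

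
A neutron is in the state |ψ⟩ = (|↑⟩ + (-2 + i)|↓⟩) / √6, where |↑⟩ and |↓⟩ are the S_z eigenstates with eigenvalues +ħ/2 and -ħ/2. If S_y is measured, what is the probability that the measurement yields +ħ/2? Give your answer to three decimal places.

0.667

|+y⟩ = (|↑⟩ + i|↓⟩)/√2, so ⟨+y|ψ⟩ = (2 + 2i) / (√2·√6).
P = |2 + 2i|² / 12 = 8/12.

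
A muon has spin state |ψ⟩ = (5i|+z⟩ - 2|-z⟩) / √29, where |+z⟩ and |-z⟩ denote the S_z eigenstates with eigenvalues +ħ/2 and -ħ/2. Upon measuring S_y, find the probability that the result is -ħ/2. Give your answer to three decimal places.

0.155

|-y⟩ = (|+z⟩ - i|-z⟩)/√2, so ⟨-y|ψ⟩ = (3i) / (√2·√29).
P = |3i|² / 58 = 9/58.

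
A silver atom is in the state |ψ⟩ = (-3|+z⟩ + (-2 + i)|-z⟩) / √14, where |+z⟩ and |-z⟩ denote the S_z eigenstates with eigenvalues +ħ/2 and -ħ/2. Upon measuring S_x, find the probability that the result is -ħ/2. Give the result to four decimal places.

|-x⟩ = (|+z⟩ - |-z⟩)/√2, so ⟨-x|ψ⟩ = (-1 - i) / (√2·√14).
P = |-1 - i|² / 28 = 2/28.

0.0714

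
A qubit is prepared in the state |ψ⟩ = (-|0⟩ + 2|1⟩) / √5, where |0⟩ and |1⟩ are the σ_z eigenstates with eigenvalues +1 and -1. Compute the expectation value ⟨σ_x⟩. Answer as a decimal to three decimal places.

⟨σ_x⟩ = 2 Re(a* b)/(|a|²+|b|²) with a = -1, b = 2.
a* b = -2, so ⟨σ_x⟩ = -4/5.

-0.800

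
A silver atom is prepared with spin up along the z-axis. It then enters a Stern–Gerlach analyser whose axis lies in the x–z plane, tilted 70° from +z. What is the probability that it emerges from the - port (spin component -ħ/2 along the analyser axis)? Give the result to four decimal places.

For spin-½, the probability of finding spin-up along an axis at angle θ to the initial spin direction is cos²(θ/2); spin-down is sin²(θ/2).
θ = 70°, so P = sin²(35°) ≈ 0.3290.

0.3290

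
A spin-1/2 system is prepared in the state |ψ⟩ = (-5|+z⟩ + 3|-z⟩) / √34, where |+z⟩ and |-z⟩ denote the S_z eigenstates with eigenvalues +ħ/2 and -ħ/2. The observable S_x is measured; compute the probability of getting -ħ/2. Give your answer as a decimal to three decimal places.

0.941

|-x⟩ = (|+z⟩ - |-z⟩)/√2, so ⟨-x|ψ⟩ = (-8) / (√2·√34).
P = |-8|² / 68 = 64/68.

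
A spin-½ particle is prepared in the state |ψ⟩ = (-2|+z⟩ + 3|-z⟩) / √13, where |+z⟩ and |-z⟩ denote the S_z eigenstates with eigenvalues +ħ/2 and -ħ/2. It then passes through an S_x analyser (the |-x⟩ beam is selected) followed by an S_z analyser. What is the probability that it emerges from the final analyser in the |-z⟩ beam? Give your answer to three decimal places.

0.481

First analyser (S_x): P(|-x⟩) = |⟨-x|ψ⟩|² = 25/26.
After stage 1 the state is |-x⟩; P(|-z⟩) = |⟨-z|-x⟩|² = 1/2.
Joint probability = 25/26 × 1/2 = 0.481.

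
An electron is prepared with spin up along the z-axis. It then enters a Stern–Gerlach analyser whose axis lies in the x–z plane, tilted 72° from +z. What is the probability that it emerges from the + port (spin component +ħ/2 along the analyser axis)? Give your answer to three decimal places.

For spin-½, the probability of finding spin-up along an axis at angle θ to the initial spin direction is cos²(θ/2); spin-down is sin²(θ/2).
θ = 72°, so P = cos²(36°) ≈ 0.655.

0.655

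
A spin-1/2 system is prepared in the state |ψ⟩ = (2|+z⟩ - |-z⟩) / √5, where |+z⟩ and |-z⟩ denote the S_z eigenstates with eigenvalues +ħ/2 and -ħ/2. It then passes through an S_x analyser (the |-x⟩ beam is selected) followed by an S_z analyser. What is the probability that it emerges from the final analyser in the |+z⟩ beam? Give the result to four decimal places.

First analyser (S_x): P(|-x⟩) = |⟨-x|ψ⟩|² = 9/10.
After stage 1 the state is |-x⟩; P(|+z⟩) = |⟨+z|-x⟩|² = 1/2.
Joint probability = 9/10 × 1/2 = 0.4500.

0.4500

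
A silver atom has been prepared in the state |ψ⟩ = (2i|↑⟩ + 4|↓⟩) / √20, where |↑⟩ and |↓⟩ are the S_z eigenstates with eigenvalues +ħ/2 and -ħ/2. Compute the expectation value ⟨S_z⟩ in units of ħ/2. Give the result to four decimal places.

⟨σ_z⟩ = |a|² - |b|² divided by |a|²+|b|², with a, b the |↑⟩, |↓⟩ amplitudes.
= (4 - 16)/20 = -12/20.
⟨S_z⟩ = (ħ/2)·⟨σ_z⟩.

-0.6000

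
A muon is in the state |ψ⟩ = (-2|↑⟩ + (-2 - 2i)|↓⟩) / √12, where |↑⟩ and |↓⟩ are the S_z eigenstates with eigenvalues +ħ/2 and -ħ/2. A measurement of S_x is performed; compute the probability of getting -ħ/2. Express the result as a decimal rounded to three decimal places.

0.167

|-x⟩ = (|↑⟩ - |↓⟩)/√2, so ⟨-x|ψ⟩ = (2i) / (√2·√12).
P = |2i|² / 24 = 4/24.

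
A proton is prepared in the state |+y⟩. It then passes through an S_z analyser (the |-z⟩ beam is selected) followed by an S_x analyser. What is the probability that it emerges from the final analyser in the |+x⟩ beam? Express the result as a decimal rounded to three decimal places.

First analyser (S_z): from |+y⟩, P(|-z⟩) = 1/2.
After stage 1 the state is |-z⟩; P(|+x⟩) = |⟨+x|-z⟩|² = 1/2.
Joint probability = 1/2 × 1/2 = 0.250.

0.250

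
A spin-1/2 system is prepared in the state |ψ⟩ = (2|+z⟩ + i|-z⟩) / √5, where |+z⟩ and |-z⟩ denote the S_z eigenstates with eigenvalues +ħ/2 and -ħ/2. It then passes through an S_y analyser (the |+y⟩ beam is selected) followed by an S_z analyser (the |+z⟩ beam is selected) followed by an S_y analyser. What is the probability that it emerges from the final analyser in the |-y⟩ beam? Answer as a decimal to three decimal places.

First analyser (S_y): P(|+y⟩) = |⟨+y|ψ⟩|² = 9/10.
After stage 1 the state is |+y⟩; P(|+z⟩) = |⟨+z|+y⟩|² = 1/2.
After stage 2 the state is |+z⟩; P(|-y⟩) = |⟨-y|+z⟩|² = 1/2.
Joint probability = 9/10 × 1/2 × 1/2 = 0.225.

0.225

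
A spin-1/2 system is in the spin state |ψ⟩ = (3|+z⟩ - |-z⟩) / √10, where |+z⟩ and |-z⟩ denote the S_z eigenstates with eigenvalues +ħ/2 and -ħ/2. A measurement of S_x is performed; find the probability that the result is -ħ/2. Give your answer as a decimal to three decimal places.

|-x⟩ = (|+z⟩ - |-z⟩)/√2, so ⟨-x|ψ⟩ = (4) / (√2·√10).
P = |4|² / 20 = 16/20.

0.800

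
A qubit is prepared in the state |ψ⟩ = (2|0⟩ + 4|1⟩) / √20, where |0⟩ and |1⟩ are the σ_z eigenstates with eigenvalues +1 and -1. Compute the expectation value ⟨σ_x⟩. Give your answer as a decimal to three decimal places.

0.800

⟨σ_x⟩ = 2 Re(a* b)/(|a|²+|b|²) with a = 2, b = 4.
a* b = 8, so ⟨σ_x⟩ = 16/20.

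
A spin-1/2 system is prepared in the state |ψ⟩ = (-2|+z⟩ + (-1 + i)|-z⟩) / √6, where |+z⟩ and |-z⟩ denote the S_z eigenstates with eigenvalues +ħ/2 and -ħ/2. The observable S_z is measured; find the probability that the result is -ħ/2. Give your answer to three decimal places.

0.333

The -ħ/2 outcome corresponds to |-z⟩. Its amplitude in |ψ⟩ is (-1 + i)/√6.
P = |-1 + i|² / 6 = 2/6.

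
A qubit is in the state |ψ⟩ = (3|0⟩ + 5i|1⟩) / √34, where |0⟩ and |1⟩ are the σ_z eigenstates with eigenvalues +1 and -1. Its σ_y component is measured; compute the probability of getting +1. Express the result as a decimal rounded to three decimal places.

|+y⟩ = (|0⟩ + i|1⟩)/√2, so ⟨+y|ψ⟩ = (8) / (√2·√34).
P = |8|² / 68 = 64/68.

0.941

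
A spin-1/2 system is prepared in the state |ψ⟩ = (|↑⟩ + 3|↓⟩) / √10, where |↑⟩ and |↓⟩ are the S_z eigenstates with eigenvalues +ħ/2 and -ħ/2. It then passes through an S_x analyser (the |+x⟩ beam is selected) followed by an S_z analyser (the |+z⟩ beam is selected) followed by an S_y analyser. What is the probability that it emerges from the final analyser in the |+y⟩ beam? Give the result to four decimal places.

First analyser (S_x): P(|+x⟩) = |⟨+x|ψ⟩|² = 16/20.
After stage 1 the state is |+x⟩; P(|+z⟩) = |⟨+z|+x⟩|² = 1/2.
After stage 2 the state is |+z⟩; P(|+y⟩) = |⟨+y|+z⟩|² = 1/2.
Joint probability = 16/20 × 1/2 × 1/2 = 0.2000.

0.2000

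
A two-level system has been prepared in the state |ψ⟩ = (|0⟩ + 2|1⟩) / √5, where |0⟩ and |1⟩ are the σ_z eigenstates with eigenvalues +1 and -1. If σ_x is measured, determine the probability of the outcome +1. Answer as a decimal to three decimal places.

0.900

|+x⟩ = (|0⟩ + |1⟩)/√2, so ⟨+x|ψ⟩ = (3) / (√2·√5).
P = |3|² / 10 = 9/10.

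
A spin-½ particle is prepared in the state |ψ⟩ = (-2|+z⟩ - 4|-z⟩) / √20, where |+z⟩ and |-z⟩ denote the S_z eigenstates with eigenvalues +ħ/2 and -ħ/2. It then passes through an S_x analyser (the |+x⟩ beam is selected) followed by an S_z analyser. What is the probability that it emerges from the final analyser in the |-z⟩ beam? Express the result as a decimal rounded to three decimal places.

0.450

First analyser (S_x): P(|+x⟩) = |⟨+x|ψ⟩|² = 36/40.
After stage 1 the state is |+x⟩; P(|-z⟩) = |⟨-z|+x⟩|² = 1/2.
Joint probability = 36/40 × 1/2 = 0.450.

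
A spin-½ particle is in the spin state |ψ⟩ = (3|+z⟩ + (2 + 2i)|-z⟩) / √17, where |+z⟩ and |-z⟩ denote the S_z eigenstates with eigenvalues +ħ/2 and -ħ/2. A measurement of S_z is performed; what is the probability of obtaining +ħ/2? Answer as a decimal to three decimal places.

0.529

The +ħ/2 outcome corresponds to |+z⟩. Its amplitude in |ψ⟩ is 3/√17.
P = |3|² / 17 = 9/17.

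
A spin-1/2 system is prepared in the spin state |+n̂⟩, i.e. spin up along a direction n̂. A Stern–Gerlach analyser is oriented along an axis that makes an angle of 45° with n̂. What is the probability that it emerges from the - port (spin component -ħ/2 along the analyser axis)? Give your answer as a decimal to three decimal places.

0.146

For spin-½, the probability of finding spin-up along an axis at angle θ to the initial spin direction is cos²(θ/2); spin-down is sin²(θ/2).
θ = 45°, so P = sin²(22.5°) ≈ 0.146.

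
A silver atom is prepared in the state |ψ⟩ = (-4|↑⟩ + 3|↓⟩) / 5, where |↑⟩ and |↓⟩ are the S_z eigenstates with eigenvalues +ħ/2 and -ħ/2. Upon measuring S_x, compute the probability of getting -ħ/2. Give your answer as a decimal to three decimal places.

|-x⟩ = (|↑⟩ - |↓⟩)/√2, so ⟨-x|ψ⟩ = (-7) / (√2·5).
P = |-7|² / 50 = 49/50.

0.980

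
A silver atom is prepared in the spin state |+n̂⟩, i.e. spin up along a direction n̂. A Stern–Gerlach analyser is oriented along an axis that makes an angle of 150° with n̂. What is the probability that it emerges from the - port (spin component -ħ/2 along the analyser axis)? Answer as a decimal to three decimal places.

For spin-½, the probability of finding spin-up along an axis at angle θ to the initial spin direction is cos²(θ/2); spin-down is sin²(θ/2).
θ = 150°, so P = sin²(75°) ≈ 0.933.

0.933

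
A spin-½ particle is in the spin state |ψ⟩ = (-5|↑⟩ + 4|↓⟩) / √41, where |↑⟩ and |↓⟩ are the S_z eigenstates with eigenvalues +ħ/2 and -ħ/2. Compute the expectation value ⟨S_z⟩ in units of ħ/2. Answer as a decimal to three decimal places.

⟨σ_z⟩ = |a|² - |b|² divided by |a|²+|b|², with a, b the |↑⟩, |↓⟩ amplitudes.
= (25 - 16)/41 = 9/41.
⟨S_z⟩ = (ħ/2)·⟨σ_z⟩.

0.220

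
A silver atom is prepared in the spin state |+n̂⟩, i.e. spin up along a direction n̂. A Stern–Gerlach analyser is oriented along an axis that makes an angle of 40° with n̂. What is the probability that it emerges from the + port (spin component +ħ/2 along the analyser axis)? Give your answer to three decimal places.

0.883

For spin-½, the probability of finding spin-up along an axis at angle θ to the initial spin direction is cos²(θ/2); spin-down is sin²(θ/2).
θ = 40°, so P = cos²(20°) ≈ 0.883.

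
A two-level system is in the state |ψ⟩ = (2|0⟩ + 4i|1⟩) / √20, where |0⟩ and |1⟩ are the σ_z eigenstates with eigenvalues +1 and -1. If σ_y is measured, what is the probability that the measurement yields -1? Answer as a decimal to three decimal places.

0.100

|-y⟩ = (|0⟩ - i|1⟩)/√2, so ⟨-y|ψ⟩ = (-2) / (√2·√20).
P = |-2|² / 40 = 4/40.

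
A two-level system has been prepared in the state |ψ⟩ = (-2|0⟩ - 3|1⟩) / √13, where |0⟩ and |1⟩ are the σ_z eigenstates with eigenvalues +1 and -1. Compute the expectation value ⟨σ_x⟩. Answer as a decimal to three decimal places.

0.923

⟨σ_x⟩ = 2 Re(a* b)/(|a|²+|b|²) with a = -2, b = -3.
a* b = 6, so ⟨σ_x⟩ = 12/13.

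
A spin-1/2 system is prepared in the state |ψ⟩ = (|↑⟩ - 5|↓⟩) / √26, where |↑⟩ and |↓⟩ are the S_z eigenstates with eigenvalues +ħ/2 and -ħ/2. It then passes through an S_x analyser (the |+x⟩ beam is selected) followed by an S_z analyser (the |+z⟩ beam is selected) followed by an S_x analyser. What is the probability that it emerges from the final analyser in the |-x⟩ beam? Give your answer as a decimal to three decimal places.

0.077

First analyser (S_x): P(|+x⟩) = |⟨+x|ψ⟩|² = 16/52.
After stage 1 the state is |+x⟩; P(|+z⟩) = |⟨+z|+x⟩|² = 1/2.
After stage 2 the state is |+z⟩; P(|-x⟩) = |⟨-x|+z⟩|² = 1/2.
Joint probability = 16/52 × 1/2 × 1/2 = 0.077.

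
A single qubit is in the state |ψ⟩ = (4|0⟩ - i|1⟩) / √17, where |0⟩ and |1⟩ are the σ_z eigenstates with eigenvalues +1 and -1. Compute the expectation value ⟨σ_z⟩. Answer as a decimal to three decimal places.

0.882

⟨σ_z⟩ = |a|² - |b|² divided by |a|²+|b|², with a, b the |0⟩, |1⟩ amplitudes.
= (16 - 1)/17 = 15/17.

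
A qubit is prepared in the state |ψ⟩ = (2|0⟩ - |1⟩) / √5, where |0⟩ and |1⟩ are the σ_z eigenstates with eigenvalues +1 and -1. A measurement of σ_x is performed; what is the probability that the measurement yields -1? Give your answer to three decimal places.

|-x⟩ = (|0⟩ - |1⟩)/√2, so ⟨-x|ψ⟩ = (3) / (√2·√5).
P = |3|² / 10 = 9/10.

0.900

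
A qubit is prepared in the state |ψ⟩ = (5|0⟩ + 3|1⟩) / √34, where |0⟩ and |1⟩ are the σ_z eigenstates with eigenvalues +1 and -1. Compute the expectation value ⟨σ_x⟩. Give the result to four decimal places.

0.8824

⟨σ_x⟩ = 2 Re(a* b)/(|a|²+|b|²) with a = 5, b = 3.
a* b = 15, so ⟨σ_x⟩ = 30/34.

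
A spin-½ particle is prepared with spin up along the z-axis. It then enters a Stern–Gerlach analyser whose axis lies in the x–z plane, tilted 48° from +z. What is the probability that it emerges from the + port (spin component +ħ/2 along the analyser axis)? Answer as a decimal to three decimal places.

0.835

For spin-½, the probability of finding spin-up along an axis at angle θ to the initial spin direction is cos²(θ/2); spin-down is sin²(θ/2).
θ = 48°, so P = cos²(24°) ≈ 0.835.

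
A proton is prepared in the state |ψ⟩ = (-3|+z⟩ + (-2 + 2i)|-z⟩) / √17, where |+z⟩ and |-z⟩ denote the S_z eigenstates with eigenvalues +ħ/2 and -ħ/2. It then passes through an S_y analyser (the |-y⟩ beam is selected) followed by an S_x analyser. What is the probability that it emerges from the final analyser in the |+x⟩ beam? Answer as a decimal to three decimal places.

First analyser (S_y): P(|-y⟩) = |⟨-y|ψ⟩|² = 29/34.
After stage 1 the state is |-y⟩; P(|+x⟩) = |⟨+x|-y⟩|² = 1/2.
Joint probability = 29/34 × 1/2 = 0.426.

0.426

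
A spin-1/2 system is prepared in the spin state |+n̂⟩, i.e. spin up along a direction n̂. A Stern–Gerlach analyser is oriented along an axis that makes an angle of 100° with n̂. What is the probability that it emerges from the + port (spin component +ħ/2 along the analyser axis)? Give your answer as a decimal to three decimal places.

For spin-½, the probability of finding spin-up along an axis at angle θ to the initial spin direction is cos²(θ/2); spin-down is sin²(θ/2).
θ = 100°, so P = cos²(50°) ≈ 0.413.

0.413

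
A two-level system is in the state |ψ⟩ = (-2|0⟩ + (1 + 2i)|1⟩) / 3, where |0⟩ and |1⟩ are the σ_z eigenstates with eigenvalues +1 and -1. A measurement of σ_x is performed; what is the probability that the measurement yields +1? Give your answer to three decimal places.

|+x⟩ = (|0⟩ + |1⟩)/√2, so ⟨+x|ψ⟩ = (-1 + 2i) / (√2·3).
P = |-1 + 2i|² / 18 = 5/18.

0.278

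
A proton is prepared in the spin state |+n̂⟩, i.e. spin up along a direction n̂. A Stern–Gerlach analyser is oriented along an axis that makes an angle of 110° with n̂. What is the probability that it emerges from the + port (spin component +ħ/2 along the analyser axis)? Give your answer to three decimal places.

For spin-½, the probability of finding spin-up along an axis at angle θ to the initial spin direction is cos²(θ/2); spin-down is sin²(θ/2).
θ = 110°, so P = cos²(55°) ≈ 0.329.

0.329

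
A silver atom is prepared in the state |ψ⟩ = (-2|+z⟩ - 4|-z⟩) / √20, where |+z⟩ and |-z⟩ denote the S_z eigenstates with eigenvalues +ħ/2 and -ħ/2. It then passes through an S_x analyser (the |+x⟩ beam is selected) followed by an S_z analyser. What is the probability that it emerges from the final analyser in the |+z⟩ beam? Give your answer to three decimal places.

0.450

First analyser (S_x): P(|+x⟩) = |⟨+x|ψ⟩|² = 36/40.
After stage 1 the state is |+x⟩; P(|+z⟩) = |⟨+z|+x⟩|² = 1/2.
Joint probability = 36/40 × 1/2 = 0.450.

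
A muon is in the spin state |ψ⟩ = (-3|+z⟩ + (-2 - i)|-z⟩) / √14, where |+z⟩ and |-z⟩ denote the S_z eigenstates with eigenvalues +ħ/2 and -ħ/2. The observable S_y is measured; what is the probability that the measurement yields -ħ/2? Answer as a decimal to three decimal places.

|-y⟩ = (|+z⟩ - i|-z⟩)/√2, so ⟨-y|ψ⟩ = (-2 - 2i) / (√2·√14).
P = |-2 - 2i|² / 28 = 8/28.

0.286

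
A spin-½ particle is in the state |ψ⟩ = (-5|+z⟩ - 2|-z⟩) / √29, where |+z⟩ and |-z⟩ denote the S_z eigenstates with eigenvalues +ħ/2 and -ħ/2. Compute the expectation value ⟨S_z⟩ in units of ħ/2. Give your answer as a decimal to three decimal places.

0.724

⟨σ_z⟩ = |a|² - |b|² divided by |a|²+|b|², with a, b the |+z⟩, |-z⟩ amplitudes.
= (25 - 4)/29 = 21/29.
⟨S_z⟩ = (ħ/2)·⟨σ_z⟩.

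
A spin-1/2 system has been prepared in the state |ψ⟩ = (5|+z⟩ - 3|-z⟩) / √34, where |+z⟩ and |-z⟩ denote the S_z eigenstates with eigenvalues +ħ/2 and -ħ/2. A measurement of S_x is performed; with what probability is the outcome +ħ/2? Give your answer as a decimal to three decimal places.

|+x⟩ = (|+z⟩ + |-z⟩)/√2, so ⟨+x|ψ⟩ = (2) / (√2·√34).
P = |2|² / 68 = 4/68.

0.059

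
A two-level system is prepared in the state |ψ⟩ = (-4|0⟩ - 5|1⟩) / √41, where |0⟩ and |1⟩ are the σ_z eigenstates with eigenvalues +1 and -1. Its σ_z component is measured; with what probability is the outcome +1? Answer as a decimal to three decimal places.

The +1 outcome corresponds to |0⟩. Its amplitude in |ψ⟩ is -4/√41.
P = |-4|² / 41 = 16/41.

0.390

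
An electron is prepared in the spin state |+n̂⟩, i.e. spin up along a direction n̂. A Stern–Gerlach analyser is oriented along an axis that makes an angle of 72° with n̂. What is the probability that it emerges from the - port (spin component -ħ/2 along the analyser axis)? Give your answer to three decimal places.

For spin-½, the probability of finding spin-up along an axis at angle θ to the initial spin direction is cos²(θ/2); spin-down is sin²(θ/2).
θ = 72°, so P = sin²(36°) ≈ 0.345.

0.345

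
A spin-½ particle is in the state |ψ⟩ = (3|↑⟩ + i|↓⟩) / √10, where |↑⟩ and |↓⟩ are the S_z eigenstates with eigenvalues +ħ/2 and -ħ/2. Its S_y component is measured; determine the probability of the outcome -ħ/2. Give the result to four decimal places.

|-y⟩ = (|↑⟩ - i|↓⟩)/√2, so ⟨-y|ψ⟩ = (2) / (√2·√10).
P = |2|² / 20 = 4/20.

0.2000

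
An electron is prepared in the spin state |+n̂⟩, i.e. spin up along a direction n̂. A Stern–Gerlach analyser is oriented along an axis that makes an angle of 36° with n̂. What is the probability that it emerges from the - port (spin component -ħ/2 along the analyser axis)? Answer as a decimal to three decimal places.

For spin-½, the probability of finding spin-up along an axis at angle θ to the initial spin direction is cos²(θ/2); spin-down is sin²(θ/2).
θ = 36°, so P = sin²(18°) ≈ 0.095.

0.095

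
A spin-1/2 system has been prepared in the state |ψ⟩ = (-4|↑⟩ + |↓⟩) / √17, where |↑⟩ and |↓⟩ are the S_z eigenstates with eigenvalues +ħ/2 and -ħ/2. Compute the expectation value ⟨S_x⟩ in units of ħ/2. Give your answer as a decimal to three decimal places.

⟨σ_x⟩ = 2 Re(a* b)/(|a|²+|b|²) with a = -4, b = 1.
a* b = -4, so ⟨σ_x⟩ = -8/17.
⟨S_x⟩ = (ħ/2)·⟨σ_x⟩.

-0.471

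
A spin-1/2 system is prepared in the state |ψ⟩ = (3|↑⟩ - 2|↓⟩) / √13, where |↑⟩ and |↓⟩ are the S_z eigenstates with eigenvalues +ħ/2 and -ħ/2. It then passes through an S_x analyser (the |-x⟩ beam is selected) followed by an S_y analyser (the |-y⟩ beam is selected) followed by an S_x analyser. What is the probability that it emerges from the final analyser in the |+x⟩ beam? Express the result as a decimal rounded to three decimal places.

First analyser (S_x): P(|-x⟩) = |⟨-x|ψ⟩|² = 25/26.
After stage 1 the state is |-x⟩; P(|-y⟩) = |⟨-y|-x⟩|² = 1/2.
After stage 2 the state is |-y⟩; P(|+x⟩) = |⟨+x|-y⟩|² = 1/2.
Joint probability = 25/26 × 1/2 × 1/2 = 0.240.

0.240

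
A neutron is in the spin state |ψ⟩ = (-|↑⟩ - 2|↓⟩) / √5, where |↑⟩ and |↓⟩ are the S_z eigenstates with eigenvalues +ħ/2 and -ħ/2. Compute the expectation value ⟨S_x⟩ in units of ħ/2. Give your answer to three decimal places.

0.800

⟨σ_x⟩ = 2 Re(a* b)/(|a|²+|b|²) with a = -1, b = -2.
a* b = 2, so ⟨σ_x⟩ = 4/5.
⟨S_x⟩ = (ħ/2)·⟨σ_x⟩.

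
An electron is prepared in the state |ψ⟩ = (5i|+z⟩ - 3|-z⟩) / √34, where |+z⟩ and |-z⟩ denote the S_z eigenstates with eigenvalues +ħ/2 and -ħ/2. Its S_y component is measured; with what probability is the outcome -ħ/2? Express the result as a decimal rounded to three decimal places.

|-y⟩ = (|+z⟩ - i|-z⟩)/√2, so ⟨-y|ψ⟩ = (2i) / (√2·√34).
P = |2i|² / 68 = 4/68.

0.059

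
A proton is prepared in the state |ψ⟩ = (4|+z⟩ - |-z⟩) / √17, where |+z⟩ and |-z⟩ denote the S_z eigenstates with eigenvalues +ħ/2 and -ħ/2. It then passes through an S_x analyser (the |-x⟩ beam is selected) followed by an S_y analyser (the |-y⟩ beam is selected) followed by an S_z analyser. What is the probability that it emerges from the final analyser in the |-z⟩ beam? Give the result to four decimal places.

0.1838

First analyser (S_x): P(|-x⟩) = |⟨-x|ψ⟩|² = 25/34.
After stage 1 the state is |-x⟩; P(|-y⟩) = |⟨-y|-x⟩|² = 1/2.
After stage 2 the state is |-y⟩; P(|-z⟩) = |⟨-z|-y⟩|² = 1/2.
Joint probability = 25/34 × 1/2 × 1/2 = 0.1838.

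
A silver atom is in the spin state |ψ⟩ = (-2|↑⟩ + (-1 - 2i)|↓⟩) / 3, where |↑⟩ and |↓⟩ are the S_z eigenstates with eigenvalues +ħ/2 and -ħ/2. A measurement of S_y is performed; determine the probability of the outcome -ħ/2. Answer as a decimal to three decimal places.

|-y⟩ = (|↑⟩ - i|↓⟩)/√2, so ⟨-y|ψ⟩ = (-i) / (√2·3).
P = |-i|² / 18 = 1/18.

0.056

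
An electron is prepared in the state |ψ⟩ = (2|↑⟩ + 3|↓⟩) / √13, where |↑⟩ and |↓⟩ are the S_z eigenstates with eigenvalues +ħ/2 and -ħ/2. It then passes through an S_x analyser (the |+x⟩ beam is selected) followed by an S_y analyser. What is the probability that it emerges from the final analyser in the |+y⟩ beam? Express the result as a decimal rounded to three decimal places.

0.481

First analyser (S_x): P(|+x⟩) = |⟨+x|ψ⟩|² = 25/26.
After stage 1 the state is |+x⟩; P(|+y⟩) = |⟨+y|+x⟩|² = 1/2.
Joint probability = 25/26 × 1/2 = 0.481.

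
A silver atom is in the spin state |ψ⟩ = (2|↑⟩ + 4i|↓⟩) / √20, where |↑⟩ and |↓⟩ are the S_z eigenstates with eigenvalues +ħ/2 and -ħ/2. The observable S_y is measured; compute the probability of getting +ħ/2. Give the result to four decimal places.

|+y⟩ = (|↑⟩ + i|↓⟩)/√2, so ⟨+y|ψ⟩ = (6) / (√2·√20).
P = |6|² / 40 = 36/40.

0.9000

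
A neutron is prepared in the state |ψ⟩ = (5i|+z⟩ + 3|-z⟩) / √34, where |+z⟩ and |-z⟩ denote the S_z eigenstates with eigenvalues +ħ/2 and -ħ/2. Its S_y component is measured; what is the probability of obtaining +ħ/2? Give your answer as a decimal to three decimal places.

0.059

|+y⟩ = (|+z⟩ + i|-z⟩)/√2, so ⟨+y|ψ⟩ = (2i) / (√2·√34).
P = |2i|² / 68 = 4/68.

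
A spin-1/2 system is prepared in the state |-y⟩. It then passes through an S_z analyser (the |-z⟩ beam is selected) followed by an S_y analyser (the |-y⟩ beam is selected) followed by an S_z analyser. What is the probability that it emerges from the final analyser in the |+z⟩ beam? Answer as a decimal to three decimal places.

First analyser (S_z): from |-y⟩, P(|-z⟩) = 1/2.
After stage 1 the state is |-z⟩; P(|-y⟩) = |⟨-y|-z⟩|² = 1/2.
After stage 2 the state is |-y⟩; P(|+z⟩) = |⟨+z|-y⟩|² = 1/2.
Joint probability = 1/2 × 1/2 × 1/2 = 0.125.

0.125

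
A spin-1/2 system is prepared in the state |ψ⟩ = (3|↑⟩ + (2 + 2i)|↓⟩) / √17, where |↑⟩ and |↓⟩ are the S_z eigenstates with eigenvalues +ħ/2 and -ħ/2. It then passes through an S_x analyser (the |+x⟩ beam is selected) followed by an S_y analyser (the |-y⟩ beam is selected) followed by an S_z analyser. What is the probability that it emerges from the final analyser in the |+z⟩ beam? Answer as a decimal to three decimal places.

0.213

First analyser (S_x): P(|+x⟩) = |⟨+x|ψ⟩|² = 29/34.
After stage 1 the state is |+x⟩; P(|-y⟩) = |⟨-y|+x⟩|² = 1/2.
After stage 2 the state is |-y⟩; P(|+z⟩) = |⟨+z|-y⟩|² = 1/2.
Joint probability = 29/34 × 1/2 × 1/2 = 0.213.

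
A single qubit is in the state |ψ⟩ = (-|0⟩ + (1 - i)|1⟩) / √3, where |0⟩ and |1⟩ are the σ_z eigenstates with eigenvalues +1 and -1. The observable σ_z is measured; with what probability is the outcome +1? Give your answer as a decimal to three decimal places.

0.333

The +1 outcome corresponds to |0⟩. Its amplitude in |ψ⟩ is -1/√3.
P = |-1|² / 3 = 1/3.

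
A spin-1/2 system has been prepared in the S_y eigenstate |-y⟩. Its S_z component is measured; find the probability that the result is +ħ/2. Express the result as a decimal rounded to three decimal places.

In the S_z basis, |-y⟩ = (|+z⟩ - i|-z⟩)/√2 and |+z⟩ = |+z⟩.
|⟨+z|-y⟩|² = 1/2.

0.500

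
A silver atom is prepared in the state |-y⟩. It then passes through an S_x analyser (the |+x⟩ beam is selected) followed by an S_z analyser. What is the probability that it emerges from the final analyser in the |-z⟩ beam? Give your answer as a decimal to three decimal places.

0.250

First analyser (S_x): from |-y⟩, P(|+x⟩) = 1/2.
After stage 1 the state is |+x⟩; P(|-z⟩) = |⟨-z|+x⟩|² = 1/2.
Joint probability = 1/2 × 1/2 = 0.250.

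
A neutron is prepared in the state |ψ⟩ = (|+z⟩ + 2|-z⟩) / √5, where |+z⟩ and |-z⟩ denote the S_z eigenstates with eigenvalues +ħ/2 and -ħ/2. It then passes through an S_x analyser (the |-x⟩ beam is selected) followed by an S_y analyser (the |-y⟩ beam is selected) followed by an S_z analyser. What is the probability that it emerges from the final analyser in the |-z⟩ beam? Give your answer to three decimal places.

First analyser (S_x): P(|-x⟩) = |⟨-x|ψ⟩|² = 1/10.
After stage 1 the state is |-x⟩; P(|-y⟩) = |⟨-y|-x⟩|² = 1/2.
After stage 2 the state is |-y⟩; P(|-z⟩) = |⟨-z|-y⟩|² = 1/2.
Joint probability = 1/10 × 1/2 × 1/2 = 0.025.

0.025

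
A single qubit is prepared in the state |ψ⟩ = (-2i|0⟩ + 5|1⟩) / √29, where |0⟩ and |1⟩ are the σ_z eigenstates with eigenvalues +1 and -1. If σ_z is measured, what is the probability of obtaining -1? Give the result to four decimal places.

0.8621

The -1 outcome corresponds to |1⟩. Its amplitude in |ψ⟩ is 5/√29.
P = |5|² / 29 = 25/29.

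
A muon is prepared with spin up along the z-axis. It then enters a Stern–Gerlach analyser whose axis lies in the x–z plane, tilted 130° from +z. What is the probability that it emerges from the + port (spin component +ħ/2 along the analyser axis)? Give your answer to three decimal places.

0.179

For spin-½, the probability of finding spin-up along an axis at angle θ to the initial spin direction is cos²(θ/2); spin-down is sin²(θ/2).
θ = 130°, so P = cos²(65°) ≈ 0.179.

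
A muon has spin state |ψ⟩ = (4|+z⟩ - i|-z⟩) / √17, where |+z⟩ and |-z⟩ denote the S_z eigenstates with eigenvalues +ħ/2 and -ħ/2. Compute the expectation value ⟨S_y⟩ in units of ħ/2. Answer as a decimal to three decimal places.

⟨σ_y⟩ = 2 Im(a* b)/(|a|²+|b|²) with a = 4, b = -i.
a* b = -4i, so ⟨σ_y⟩ = -8/17.
⟨S_y⟩ = (ħ/2)·⟨σ_y⟩.

-0.471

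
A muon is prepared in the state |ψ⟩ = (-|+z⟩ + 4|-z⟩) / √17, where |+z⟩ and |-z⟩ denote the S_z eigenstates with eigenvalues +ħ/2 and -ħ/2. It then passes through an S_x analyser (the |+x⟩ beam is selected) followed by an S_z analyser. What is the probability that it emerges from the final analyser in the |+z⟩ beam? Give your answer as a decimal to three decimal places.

First analyser (S_x): P(|+x⟩) = |⟨+x|ψ⟩|² = 9/34.
After stage 1 the state is |+x⟩; P(|+z⟩) = |⟨+z|+x⟩|² = 1/2.
Joint probability = 9/34 × 1/2 = 0.132.

0.132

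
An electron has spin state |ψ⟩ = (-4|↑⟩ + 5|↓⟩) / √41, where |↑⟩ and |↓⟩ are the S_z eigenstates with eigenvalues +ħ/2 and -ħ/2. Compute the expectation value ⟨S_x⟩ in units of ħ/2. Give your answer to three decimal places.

-0.976

⟨σ_x⟩ = 2 Re(a* b)/(|a|²+|b|²) with a = -4, b = 5.
a* b = -20, so ⟨σ_x⟩ = -40/41.
⟨S_x⟩ = (ħ/2)·⟨σ_x⟩.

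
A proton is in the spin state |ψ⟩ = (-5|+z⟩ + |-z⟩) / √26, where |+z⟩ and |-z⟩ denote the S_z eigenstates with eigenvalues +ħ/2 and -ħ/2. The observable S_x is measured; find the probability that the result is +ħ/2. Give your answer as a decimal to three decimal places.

|+x⟩ = (|+z⟩ + |-z⟩)/√2, so ⟨+x|ψ⟩ = (-4) / (√2·√26).
P = |-4|² / 52 = 16/52.

0.308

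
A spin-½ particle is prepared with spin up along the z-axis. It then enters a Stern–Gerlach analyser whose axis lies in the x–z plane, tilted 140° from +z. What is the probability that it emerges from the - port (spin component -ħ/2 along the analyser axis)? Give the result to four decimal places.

0.8830

For spin-½, the probability of finding spin-up along an axis at angle θ to the initial spin direction is cos²(θ/2); spin-down is sin²(θ/2).
θ = 140°, so P = sin²(70°) ≈ 0.8830.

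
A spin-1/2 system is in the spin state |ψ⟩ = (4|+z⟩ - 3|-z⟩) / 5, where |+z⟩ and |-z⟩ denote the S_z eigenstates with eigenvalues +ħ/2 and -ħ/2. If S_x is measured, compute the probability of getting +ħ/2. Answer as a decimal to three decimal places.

0.020

|+x⟩ = (|+z⟩ + |-z⟩)/√2, so ⟨+x|ψ⟩ = (1) / (√2·5).
P = |1|² / 50 = 1/50.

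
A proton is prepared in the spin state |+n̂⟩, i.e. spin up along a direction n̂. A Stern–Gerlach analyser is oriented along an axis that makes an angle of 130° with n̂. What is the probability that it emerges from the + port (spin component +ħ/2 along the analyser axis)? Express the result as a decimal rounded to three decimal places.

For spin-½, the probability of finding spin-up along an axis at angle θ to the initial spin direction is cos²(θ/2); spin-down is sin²(θ/2).
θ = 130°, so P = cos²(65°) ≈ 0.179.

0.179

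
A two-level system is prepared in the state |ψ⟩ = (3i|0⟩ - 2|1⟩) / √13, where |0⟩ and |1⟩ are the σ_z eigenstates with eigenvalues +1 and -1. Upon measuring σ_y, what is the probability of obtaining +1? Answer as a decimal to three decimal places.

0.962

|+y⟩ = (|0⟩ + i|1⟩)/√2, so ⟨+y|ψ⟩ = (5i) / (√2·√13).
P = |5i|² / 26 = 25/26.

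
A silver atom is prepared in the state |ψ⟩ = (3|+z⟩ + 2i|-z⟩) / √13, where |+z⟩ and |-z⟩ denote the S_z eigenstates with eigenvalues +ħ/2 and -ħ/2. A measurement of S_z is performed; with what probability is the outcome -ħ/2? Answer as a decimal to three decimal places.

The -ħ/2 outcome corresponds to |-z⟩. Its amplitude in |ψ⟩ is 2i/√13.
P = |2i|² / 13 = 4/13.

0.308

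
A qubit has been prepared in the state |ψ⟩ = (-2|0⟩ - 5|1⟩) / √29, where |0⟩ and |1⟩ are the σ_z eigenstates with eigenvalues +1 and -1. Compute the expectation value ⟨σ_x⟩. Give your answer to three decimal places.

⟨σ_x⟩ = 2 Re(a* b)/(|a|²+|b|²) with a = -2, b = -5.
a* b = 10, so ⟨σ_x⟩ = 20/29.

0.690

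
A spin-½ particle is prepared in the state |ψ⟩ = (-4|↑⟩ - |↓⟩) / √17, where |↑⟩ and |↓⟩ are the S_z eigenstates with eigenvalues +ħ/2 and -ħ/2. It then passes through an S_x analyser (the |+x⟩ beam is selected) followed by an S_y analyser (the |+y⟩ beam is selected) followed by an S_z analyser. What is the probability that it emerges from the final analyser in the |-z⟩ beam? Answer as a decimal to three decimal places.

0.184

First analyser (S_x): P(|+x⟩) = |⟨+x|ψ⟩|² = 25/34.
After stage 1 the state is |+x⟩; P(|+y⟩) = |⟨+y|+x⟩|² = 1/2.
After stage 2 the state is |+y⟩; P(|-z⟩) = |⟨-z|+y⟩|² = 1/2.
Joint probability = 25/34 × 1/2 × 1/2 = 0.184.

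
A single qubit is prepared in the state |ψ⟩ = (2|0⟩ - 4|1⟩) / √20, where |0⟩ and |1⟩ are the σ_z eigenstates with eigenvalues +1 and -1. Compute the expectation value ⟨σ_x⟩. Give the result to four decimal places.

-0.8000

⟨σ_x⟩ = 2 Re(a* b)/(|a|²+|b|²) with a = 2, b = -4.
a* b = -8, so ⟨σ_x⟩ = -16/20.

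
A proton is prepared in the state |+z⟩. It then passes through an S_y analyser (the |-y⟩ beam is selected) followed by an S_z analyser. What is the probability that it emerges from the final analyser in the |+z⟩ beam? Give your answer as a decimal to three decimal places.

0.250

First analyser (S_y): from |+z⟩, P(|-y⟩) = 1/2.
After stage 1 the state is |-y⟩; P(|+z⟩) = |⟨+z|-y⟩|² = 1/2.
Joint probability = 1/2 × 1/2 = 0.250.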